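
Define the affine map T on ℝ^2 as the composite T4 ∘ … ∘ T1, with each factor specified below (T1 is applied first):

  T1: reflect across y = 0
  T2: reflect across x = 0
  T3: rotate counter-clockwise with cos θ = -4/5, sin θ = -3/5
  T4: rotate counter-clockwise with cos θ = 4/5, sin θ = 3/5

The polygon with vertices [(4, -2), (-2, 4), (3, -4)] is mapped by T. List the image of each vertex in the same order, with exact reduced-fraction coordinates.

image vertices: (76/25, 82/25), (-22/5, -4/5), (117/25, 44/25)

T1 reflect across y = 0: (4, -2) → (4, 2); (-2, 4) → (-2, -4); (3, -4) → (3, 4)
T2 reflect across x = 0: (4, 2) → (-4, 2); (-2, -4) → (2, -4); (3, 4) → (-3, 4)
T3 rotate counter-clockwise with cos θ = -4/5, sin θ = -3/5: (-4, 2) → (22/5, 4/5); (2, -4) → (-4, 2); (-3, 4) → (24/5, -7/5)
T4 rotate counter-clockwise with cos θ = 4/5, sin θ = 3/5: (22/5, 4/5) → (76/25, 82/25); (-4, 2) → (-22/5, -4/5); (24/5, -7/5) → (117/25, 44/25)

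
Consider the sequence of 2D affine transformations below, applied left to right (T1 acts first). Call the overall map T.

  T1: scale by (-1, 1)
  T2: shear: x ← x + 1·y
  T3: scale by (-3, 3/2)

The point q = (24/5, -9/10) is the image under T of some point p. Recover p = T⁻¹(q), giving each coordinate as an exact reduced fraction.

T1 = [-1 0 0; 0 1 0; 0 0 1]
T2·T1 = [-1 1 0; 0 1 0; 0 0 1]
T3·…·T1 = [3 -3 0; 0 3/2 0; 0 0 1]
det M = 9/2; M⁻¹ = [1/3 2/3 0; 0 2/3 0; 0 0 1]
M⁻¹ · (24/5, -9/10)ᵀ = (1, -3/5)ᵀ

p = (1, -3/5)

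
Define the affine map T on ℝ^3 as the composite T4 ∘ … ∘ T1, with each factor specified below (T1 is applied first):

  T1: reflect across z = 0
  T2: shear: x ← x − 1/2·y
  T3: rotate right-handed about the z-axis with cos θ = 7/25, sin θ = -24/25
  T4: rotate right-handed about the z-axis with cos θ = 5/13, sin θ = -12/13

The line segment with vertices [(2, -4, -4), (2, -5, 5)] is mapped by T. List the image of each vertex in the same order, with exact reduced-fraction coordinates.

T1 reflect across z = 0: (2, -4, -4) → (2, -4, 4); (2, -5, 5) → (2, -5, -5)
T2 shear: x ← x − 1/2·y: (2, -4, 4) → (4, -4, 4); (2, -5, -5) → (9/2, -5, -5)
T3 rotate right-handed about the z-axis with cos θ = 7/25, sin θ = -24/25: (4, -4, 4) → (-68/25, -124/25, 4); (9/2, -5, -5) → (-177/50, -143/25, -5)
T4 rotate right-handed about the z-axis with cos θ = 5/13, sin θ = -12/13: (-68/25, -124/25, 4) → (-1828/325, 196/325, 4); (-177/50, -143/25, -5) → (-4317/650, 347/325, -5)

image vertices: (-1828/325, 196/325, 4), (-4317/650, 347/325, -5)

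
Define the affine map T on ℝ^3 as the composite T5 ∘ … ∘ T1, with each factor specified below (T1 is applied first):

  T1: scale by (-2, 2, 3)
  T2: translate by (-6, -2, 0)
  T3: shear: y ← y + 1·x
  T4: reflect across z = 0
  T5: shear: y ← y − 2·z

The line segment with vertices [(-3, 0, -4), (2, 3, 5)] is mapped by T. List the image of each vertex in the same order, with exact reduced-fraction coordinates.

T1 scale by (-2, 2, 3): (-3, 0, -4) → (6, 0, -12); (2, 3, 5) → (-4, 6, 15)
T2 translate by (-6, -2, 0): (6, 0, -12) → (0, -2, -12); (-4, 6, 15) → (-10, 4, 15)
T3 shear: y ← y + 1·x: (0, -2, -12) → (0, -2, -12); (-10, 4, 15) → (-10, -6, 15)
T4 reflect across z = 0: (0, -2, -12) → (0, -2, 12); (-10, -6, 15) → (-10, -6, -15)
T5 shear: y ← y − 2·z: (0, -2, 12) → (0, -26, 12); (-10, -6, -15) → (-10, 24, -15)

image vertices: (0, -26, 12), (-10, 24, -15)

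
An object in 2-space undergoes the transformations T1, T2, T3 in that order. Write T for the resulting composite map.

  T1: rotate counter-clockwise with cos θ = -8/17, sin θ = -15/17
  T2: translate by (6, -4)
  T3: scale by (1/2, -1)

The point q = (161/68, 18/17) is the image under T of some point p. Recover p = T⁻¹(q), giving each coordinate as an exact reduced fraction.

T1 = [-8/17 15/17 0; -15/17 -8/17 0; 0 0 1]
T2·T1 = [-8/17 15/17 6; -15/17 -8/17 -4; 0 0 1]
T3·…·T1 = [-4/17 15/34 3; 15/17 8/17 4; 0 0 1]
det M = -1/2; M⁻¹ = [-16/17 15/17 -12/17; 30/17 8/17 -122/17; 0 0 1]
M⁻¹ · (161/68, 18/17)ᵀ = (-2, -5/2)ᵀ

p = (-2, -5/2)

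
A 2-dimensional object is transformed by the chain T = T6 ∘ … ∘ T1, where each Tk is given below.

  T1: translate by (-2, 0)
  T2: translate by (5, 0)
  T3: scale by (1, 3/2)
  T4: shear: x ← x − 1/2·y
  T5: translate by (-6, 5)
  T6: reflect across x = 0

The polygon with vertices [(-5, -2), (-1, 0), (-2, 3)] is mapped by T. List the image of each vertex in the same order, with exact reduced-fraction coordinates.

T1 translate by (-2, 0): (-5, -2) → (-7, -2); (-1, 0) → (-3, 0); (-2, 3) → (-4, 3)
T2 translate by (5, 0): (-7, -2) → (-2, -2); (-3, 0) → (2, 0); (-4, 3) → (1, 3)
T3 scale by (1, 3/2): (-2, -2) → (-2, -3); (2, 0) → (2, 0); (1, 3) → (1, 9/2)
T4 shear: x ← x − 1/2·y: (-2, -3) → (-1/2, -3); (2, 0) → (2, 0); (1, 9/2) → (-5/4, 9/2)
T5 translate by (-6, 5): (-1/2, -3) → (-13/2, 2); (2, 0) → (-4, 5); (-5/4, 9/2) → (-29/4, 19/2)
T6 reflect across x = 0: (-13/2, 2) → (13/2, 2); (-4, 5) → (4, 5); (-29/4, 19/2) → (29/4, 19/2)

image vertices: (13/2, 2), (4, 5), (29/4, 19/2)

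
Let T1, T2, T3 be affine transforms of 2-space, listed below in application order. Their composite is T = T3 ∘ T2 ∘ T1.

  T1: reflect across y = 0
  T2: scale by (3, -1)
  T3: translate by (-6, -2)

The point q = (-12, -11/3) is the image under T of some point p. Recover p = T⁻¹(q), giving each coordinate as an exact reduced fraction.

p = (-2, -5/3)

T1 = [1 0 0; 0 -1 0; 0 0 1]
T2·T1 = [3 0 0; 0 1 0; 0 0 1]
T3·…·T1 = [3 0 -6; 0 1 -2; 0 0 1]
det M = 3; M⁻¹ = [1/3 0 2; 0 1 2; 0 0 1]
M⁻¹ · (-12, -11/3)ᵀ = (-2, -5/3)ᵀ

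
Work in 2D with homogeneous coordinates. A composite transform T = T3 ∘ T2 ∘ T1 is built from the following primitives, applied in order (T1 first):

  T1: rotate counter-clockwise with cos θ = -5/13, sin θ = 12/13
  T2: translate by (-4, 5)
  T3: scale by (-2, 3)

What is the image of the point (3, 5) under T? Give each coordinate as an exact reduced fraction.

T1 rotate counter-clockwise with cos θ = -5/13, sin θ = 12/13: (3, 5) → (-75/13, 11/13)
T2 translate by (-4, 5): (-75/13, 11/13) → (-127/13, 76/13)
T3 scale by (-2, 3): (-127/13, 76/13) → (254/13, 228/13)

T(p) = (254/13, 228/13)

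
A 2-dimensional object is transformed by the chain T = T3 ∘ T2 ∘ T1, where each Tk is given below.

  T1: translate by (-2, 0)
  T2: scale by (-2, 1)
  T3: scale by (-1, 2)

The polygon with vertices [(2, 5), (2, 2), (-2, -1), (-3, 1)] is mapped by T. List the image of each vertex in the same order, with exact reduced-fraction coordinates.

image vertices: (0, 10), (0, 4), (-8, -2), (-10, 2)

T1 translate by (-2, 0): (2, 5) → (0, 5); (2, 2) → (0, 2); (-2, -1) → (-4, -1); (-3, 1) → (-5, 1)
T2 scale by (-2, 1): (0, 5) → (0, 5); (0, 2) → (0, 2); (-4, -1) → (8, -1); (-5, 1) → (10, 1)
T3 scale by (-1, 2): (0, 5) → (0, 10); (0, 2) → (0, 4); (8, -1) → (-8, -2); (10, 1) → (-10, 2)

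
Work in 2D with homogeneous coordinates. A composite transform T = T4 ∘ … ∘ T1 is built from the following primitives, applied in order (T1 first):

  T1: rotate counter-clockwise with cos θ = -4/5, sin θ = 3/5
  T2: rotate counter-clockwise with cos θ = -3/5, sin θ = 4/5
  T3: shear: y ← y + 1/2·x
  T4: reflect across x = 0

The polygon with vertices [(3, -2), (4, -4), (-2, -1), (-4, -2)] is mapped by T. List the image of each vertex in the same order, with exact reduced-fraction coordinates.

image vertices: (2, -4), (4, -6), (1, 3/2), (2, 3)

T1 rotate counter-clockwise with cos θ = -4/5, sin θ = 3/5: (3, -2) → (-6/5, 17/5); (4, -4) → (-4/5, 28/5); (-2, -1) → (11/5, -2/5); (-4, -2) → (22/5, -4/5)
T2 rotate counter-clockwise with cos θ = -3/5, sin θ = 4/5: (-6/5, 17/5) → (-2, -3); (-4/5, 28/5) → (-4, -4); (11/5, -2/5) → (-1, 2); (22/5, -4/5) → (-2, 4)
T3 shear: y ← y + 1/2·x: (-2, -3) → (-2, -4); (-4, -4) → (-4, -6); (-1, 2) → (-1, 3/2); (-2, 4) → (-2, 3)
T4 reflect across x = 0: (-2, -4) → (2, -4); (-4, -6) → (4, -6); (-1, 3/2) → (1, 3/2); (-2, 3) → (2, 3)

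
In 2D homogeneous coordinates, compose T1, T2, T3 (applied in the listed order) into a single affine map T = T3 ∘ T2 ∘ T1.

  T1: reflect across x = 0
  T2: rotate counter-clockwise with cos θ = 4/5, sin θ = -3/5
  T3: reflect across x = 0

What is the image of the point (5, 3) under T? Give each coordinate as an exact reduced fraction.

T1 reflect across x = 0: (5, 3) → (-5, 3)
T2 rotate counter-clockwise with cos θ = 4/5, sin θ = -3/5: (-5, 3) → (-11/5, 27/5)
T3 reflect across x = 0: (-11/5, 27/5) → (11/5, 27/5)

T(p) = (11/5, 27/5)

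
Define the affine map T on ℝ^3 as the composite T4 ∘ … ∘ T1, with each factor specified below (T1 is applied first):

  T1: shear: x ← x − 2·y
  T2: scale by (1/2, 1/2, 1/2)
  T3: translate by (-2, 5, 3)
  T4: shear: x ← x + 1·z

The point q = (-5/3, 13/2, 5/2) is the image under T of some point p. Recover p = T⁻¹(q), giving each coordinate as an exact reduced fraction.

p = (5/3, 3, -1)

T1 = [1 -2 0 0; 0 1 0 0; 0 0 1 0; 0 0 0 1]
T2·T1 = [1/2 -1 0 0; 0 1/2 0 0; 0 0 1/2 0; 0 0 0 1]
T3·…·T1 = [1/2 -1 0 -2; 0 1/2 0 5; 0 0 1/2 3; 0 0 0 1]
T4·…·T1 = [1/2 -1 1/2 1; 0 1/2 0 5; 0 0 1/2 3; 0 0 0 1]
det M = 1/8; M⁻¹ = [2 4 -2 -16; 0 2 0 -10; 0 0 2 -6; 0 0 0 1]
M⁻¹ · (-5/3, 13/2, 5/2)ᵀ = (5/3, 3, -1)ᵀ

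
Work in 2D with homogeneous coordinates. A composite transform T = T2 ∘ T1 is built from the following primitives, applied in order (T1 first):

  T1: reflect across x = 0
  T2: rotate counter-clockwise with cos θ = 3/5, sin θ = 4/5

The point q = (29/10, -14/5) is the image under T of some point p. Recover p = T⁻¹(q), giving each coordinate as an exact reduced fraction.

T1 = [-1 0 0; 0 1 0; 0 0 1]
T2·T1 = [-3/5 -4/5 0; -4/5 3/5 0; 0 0 1]
det M = -1; M⁻¹ = [-3/5 -4/5 0; -4/5 3/5 0; 0 0 1]
M⁻¹ · (29/10, -14/5)ᵀ = (1/2, -4)ᵀ

p = (1/2, -4)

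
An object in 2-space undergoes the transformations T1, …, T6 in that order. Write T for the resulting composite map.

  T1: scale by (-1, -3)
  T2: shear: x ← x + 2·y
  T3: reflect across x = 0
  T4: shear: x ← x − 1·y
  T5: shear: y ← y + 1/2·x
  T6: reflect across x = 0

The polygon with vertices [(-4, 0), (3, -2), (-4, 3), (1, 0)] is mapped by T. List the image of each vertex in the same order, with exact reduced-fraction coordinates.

T1 scale by (-1, -3): (-4, 0) → (4, 0); (3, -2) → (-3, 6); (-4, 3) → (4, -9); (1, 0) → (-1, 0)
T2 shear: x ← x + 2·y: (4, 0) → (4, 0); (-3, 6) → (9, 6); (4, -9) → (-14, -9); (-1, 0) → (-1, 0)
T3 reflect across x = 0: (4, 0) → (-4, 0); (9, 6) → (-9, 6); (-14, -9) → (14, -9); (-1, 0) → (1, 0)
T4 shear: x ← x − 1·y: (-4, 0) → (-4, 0); (-9, 6) → (-15, 6); (14, -9) → (23, -9); (1, 0) → (1, 0)
T5 shear: y ← y + 1/2·x: (-4, 0) → (-4, -2); (-15, 6) → (-15, -3/2); (23, -9) → (23, 5/2); (1, 0) → (1, 1/2)
T6 reflect across x = 0: (-4, -2) → (4, -2); (-15, -3/2) → (15, -3/2); (23, 5/2) → (-23, 5/2); (1, 1/2) → (-1, 1/2)

image vertices: (4, -2), (15, -3/2), (-23, 5/2), (-1, 1/2)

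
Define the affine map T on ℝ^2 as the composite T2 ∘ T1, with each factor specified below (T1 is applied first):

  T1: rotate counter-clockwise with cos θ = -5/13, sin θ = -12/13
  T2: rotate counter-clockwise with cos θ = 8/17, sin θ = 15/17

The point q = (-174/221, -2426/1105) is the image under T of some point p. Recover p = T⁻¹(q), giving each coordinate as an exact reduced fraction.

p = (6/5, -2)

T1 = [-5/13 12/13 0; -12/13 -5/13 0; 0 0 1]
T2·T1 = [140/221 171/221 0; -171/221 140/221 0; 0 0 1]
det M = 1; M⁻¹ = [140/221 -171/221 0; 171/221 140/221 0; 0 0 1]
M⁻¹ · (-174/221, -2426/1105)ᵀ = (6/5, -2)ᵀ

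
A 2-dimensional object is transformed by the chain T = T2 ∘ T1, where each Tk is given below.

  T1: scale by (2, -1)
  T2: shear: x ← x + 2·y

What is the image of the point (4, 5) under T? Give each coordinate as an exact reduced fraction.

T(p) = (-2, -5)

T1 scale by (2, -1): (4, 5) → (8, -5)
T2 shear: x ← x + 2·y: (8, -5) → (-2, -5)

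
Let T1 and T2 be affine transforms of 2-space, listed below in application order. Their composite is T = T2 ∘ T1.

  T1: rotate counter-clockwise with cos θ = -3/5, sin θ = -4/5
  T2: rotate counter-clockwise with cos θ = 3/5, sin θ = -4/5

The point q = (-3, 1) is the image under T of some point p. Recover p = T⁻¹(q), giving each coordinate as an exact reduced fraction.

T1 = [-3/5 4/5 0; -4/5 -3/5 0; 0 0 1]
T2·T1 = [-1 0 0; 0 -1 0; 0 0 1]
det M = 1; M⁻¹ = [-1 0 0; 0 -1 0; 0 0 1]
M⁻¹ · (-3, 1)ᵀ = (3, -1)ᵀ

p = (3, -1)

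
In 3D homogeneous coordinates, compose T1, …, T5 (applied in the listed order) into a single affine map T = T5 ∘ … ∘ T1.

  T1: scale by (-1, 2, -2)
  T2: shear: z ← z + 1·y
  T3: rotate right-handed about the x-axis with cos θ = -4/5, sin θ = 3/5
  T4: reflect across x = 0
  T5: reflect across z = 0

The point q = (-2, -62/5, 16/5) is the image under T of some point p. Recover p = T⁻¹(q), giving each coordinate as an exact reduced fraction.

p = (-2, 4, -1)

T1 = [-1 0 0 0; 0 2 0 0; 0 0 -2 0; 0 0 0 1]
T2·T1 = [-1 0 0 0; 0 2 0 0; 0 2 -2 0; 0 0 0 1]
T3·…·T1 = [-1 0 0 0; 0 -14/5 6/5 0; 0 -2/5 8/5 0; 0 0 0 1]
T4·…·T1 = [1 0 0 0; 0 -14/5 6/5 0; 0 -2/5 8/5 0; 0 0 0 1]
T5·…·T1 = [1 0 0 0; 0 -14/5 6/5 0; 0 2/5 -8/5 0; 0 0 0 1]
det M = 4; M⁻¹ = [1 0 0 0; 0 -2/5 -3/10 0; 0 -1/10 -7/10 0; 0 0 0 1]
M⁻¹ · (-2, -62/5, 16/5)ᵀ = (-2, 4, -1)ᵀ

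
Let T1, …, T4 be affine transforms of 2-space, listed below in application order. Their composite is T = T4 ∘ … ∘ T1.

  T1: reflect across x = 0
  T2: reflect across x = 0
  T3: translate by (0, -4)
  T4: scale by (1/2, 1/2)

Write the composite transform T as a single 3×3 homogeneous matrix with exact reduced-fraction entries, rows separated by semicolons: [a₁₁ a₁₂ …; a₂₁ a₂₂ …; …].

T1 = [-1 0 0; 0 1 0; 0 0 1]
T2·T1 = [1 0 0; 0 1 0; 0 0 1]
T3·…·T1 = [1 0 0; 0 1 -4; 0 0 1]
T4·…·T1 = [1/2 0 0; 0 1/2 -2; 0 0 1]

T = [1/2 0 0; 0 1/2 -2; 0 0 1]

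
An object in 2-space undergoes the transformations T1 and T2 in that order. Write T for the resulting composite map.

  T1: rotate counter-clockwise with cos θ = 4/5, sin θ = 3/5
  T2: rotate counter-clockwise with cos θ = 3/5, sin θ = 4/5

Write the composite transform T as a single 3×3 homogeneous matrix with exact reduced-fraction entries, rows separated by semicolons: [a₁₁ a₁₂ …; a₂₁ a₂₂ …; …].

T = [0 -1 0; 1 0 0; 0 0 1]

T1 = [4/5 -3/5 0; 3/5 4/5 0; 0 0 1]
T2·T1 = [0 -1 0; 1 0 0; 0 0 1]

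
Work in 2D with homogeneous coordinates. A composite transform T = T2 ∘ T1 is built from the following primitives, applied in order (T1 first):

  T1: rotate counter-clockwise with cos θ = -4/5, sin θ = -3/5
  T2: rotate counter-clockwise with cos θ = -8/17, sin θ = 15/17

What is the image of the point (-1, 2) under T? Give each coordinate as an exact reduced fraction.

T1 rotate counter-clockwise with cos θ = -4/5, sin θ = -3/5: (-1, 2) → (2, -1)
T2 rotate counter-clockwise with cos θ = -8/17, sin θ = 15/17: (2, -1) → (-1/17, 38/17)

T(p) = (-1/17, 38/17)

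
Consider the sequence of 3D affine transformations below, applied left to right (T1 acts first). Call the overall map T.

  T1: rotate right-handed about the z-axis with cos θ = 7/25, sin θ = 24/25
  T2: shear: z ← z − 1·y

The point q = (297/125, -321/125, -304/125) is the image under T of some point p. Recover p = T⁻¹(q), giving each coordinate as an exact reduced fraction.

p = (-9/5, -3, -5)

T1 = [7/25 -24/25 0 0; 24/25 7/25 0 0; 0 0 1 0; 0 0 0 1]
T2·T1 = [7/25 -24/25 0 0; 24/25 7/25 0 0; -24/25 -7/25 1 0; 0 0 0 1]
det M = 1; M⁻¹ = [7/25 24/25 0 0; -24/25 7/25 0 0; 0 1 1 0; 0 0 0 1]
M⁻¹ · (297/125, -321/125, -304/125)ᵀ = (-9/5, -3, -5)ᵀ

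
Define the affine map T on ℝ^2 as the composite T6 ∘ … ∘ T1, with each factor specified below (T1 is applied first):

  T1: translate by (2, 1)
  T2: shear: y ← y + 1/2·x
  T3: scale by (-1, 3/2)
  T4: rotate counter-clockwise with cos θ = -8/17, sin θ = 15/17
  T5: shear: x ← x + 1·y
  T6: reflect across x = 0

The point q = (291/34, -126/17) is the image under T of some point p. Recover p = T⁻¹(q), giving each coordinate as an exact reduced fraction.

T1 = [1 0 2; 0 1 1; 0 0 1]
T2·T1 = [1 0 2; 1/2 1 2; 0 0 1]
T3·…·T1 = [-1 0 -2; 3/4 3/2 3; 0 0 1]
T4·…·T1 = [-13/68 -45/34 -29/17; -21/17 -12/17 -54/17; 0 0 1]
T5·…·T1 = [-97/68 -69/34 -83/17; -21/17 -12/17 -54/17; 0 0 1]
T6·…·T1 = [97/68 69/34 83/17; -21/17 -12/17 -54/17; 0 0 1]
det M = 3/2; M⁻¹ = [-8/17 -23/17 -2; 14/17 97/102 -1; 0 0 1]
M⁻¹ · (291/34, -126/17)ᵀ = (4, -1)ᵀ

p = (4, -1)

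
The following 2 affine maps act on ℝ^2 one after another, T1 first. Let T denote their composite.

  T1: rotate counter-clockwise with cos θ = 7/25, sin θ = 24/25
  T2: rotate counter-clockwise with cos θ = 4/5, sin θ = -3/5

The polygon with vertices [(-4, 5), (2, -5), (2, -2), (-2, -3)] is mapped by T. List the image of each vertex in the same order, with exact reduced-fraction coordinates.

image vertices: (-31/5, 8/5), (23/5, -14/5), (14/5, -2/5), (1/5, -18/5)

T1 rotate counter-clockwise with cos θ = 7/25, sin θ = 24/25: (-4, 5) → (-148/25, -61/25); (2, -5) → (134/25, 13/25); (2, -2) → (62/25, 34/25); (-2, -3) → (58/25, -69/25)
T2 rotate counter-clockwise with cos θ = 4/5, sin θ = -3/5: (-148/25, -61/25) → (-31/5, 8/5); (134/25, 13/25) → (23/5, -14/5); (62/25, 34/25) → (14/5, -2/5); (58/25, -69/25) → (1/5, -18/5)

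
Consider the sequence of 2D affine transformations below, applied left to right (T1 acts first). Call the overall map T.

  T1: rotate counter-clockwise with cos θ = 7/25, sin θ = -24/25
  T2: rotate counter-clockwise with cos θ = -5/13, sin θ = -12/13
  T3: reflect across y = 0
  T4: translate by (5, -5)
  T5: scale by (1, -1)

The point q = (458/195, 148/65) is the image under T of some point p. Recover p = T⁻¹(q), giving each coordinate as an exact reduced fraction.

T1 = [7/25 24/25 0; -24/25 7/25 0; 0 0 1]
T2·T1 = [-323/325 -36/325 0; 36/325 -323/325 0; 0 0 1]
T3·…·T1 = [-323/325 -36/325 0; -36/325 323/325 0; 0 0 1]
T4·…·T1 = [-323/325 -36/325 5; -36/325 323/325 -5; 0 0 1]
T5·…·T1 = [-323/325 -36/325 5; 36/325 -323/325 5; 0 0 1]
det M = 1; M⁻¹ = [-323/325 36/325 287/65; -36/325 -323/325 359/65; 0 0 1]
M⁻¹ · (458/195, 148/65)ᵀ = (7/3, 3)ᵀ

p = (7/3, 3)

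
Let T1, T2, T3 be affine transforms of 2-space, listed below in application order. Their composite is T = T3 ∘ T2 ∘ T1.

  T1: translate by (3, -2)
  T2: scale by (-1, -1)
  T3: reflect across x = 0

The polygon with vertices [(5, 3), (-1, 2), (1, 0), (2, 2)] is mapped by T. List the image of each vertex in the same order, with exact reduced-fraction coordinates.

image vertices: (8, -1), (2, 0), (4, 2), (5, 0)

T1 translate by (3, -2): (5, 3) → (8, 1); (-1, 2) → (2, 0); (1, 0) → (4, -2); (2, 2) → (5, 0)
T2 scale by (-1, -1): (8, 1) → (-8, -1); (2, 0) → (-2, 0); (4, -2) → (-4, 2); (5, 0) → (-5, 0)
T3 reflect across x = 0: (-8, -1) → (8, -1); (-2, 0) → (2, 0); (-4, 2) → (4, 2); (-5, 0) → (5, 0)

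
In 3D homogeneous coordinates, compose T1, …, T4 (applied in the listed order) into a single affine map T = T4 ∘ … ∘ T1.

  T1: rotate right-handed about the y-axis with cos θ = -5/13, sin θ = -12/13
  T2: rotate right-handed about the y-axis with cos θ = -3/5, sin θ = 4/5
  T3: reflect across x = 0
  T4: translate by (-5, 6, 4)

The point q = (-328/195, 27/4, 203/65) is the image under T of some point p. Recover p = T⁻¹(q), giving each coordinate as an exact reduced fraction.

T1 = [-5/13 0 -12/13 0; 0 1 0 0; 12/13 0 -5/13 0; 0 0 0 1]
T2·T1 = [63/65 0 16/65 0; 0 1 0 0; -16/65 0 63/65 0; 0 0 0 1]
T3·…·T1 = [-63/65 0 -16/65 0; 0 1 0 0; -16/65 0 63/65 0; 0 0 0 1]
T4·…·T1 = [-63/65 0 -16/65 -5; 0 1 0 6; -16/65 0 63/65 4; 0 0 0 1]
det M = -1; M⁻¹ = [-63/65 0 -16/65 -251/65; 0 1 0 -6; -16/65 0 63/65 -332/65; 0 0 0 1]
M⁻¹ · (-328/195, 27/4, 203/65)ᵀ = (-3, 3/4, -5/3)ᵀ

p = (-3, 3/4, -5/3)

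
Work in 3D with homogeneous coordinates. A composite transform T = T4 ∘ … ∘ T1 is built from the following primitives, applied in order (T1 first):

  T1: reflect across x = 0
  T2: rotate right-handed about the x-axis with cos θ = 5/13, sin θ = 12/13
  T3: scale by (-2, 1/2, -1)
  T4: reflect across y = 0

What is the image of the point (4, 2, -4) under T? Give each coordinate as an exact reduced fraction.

T(p) = (8, -29/13, -4/13)

T1 reflect across x = 0: (4, 2, -4) → (-4, 2, -4)
T2 rotate right-handed about the x-axis with cos θ = 5/13, sin θ = 12/13: (-4, 2, -4) → (-4, 58/13, 4/13)
T3 scale by (-2, 1/2, -1): (-4, 58/13, 4/13) → (8, 29/13, -4/13)
T4 reflect across y = 0: (8, 29/13, -4/13) → (8, -29/13, -4/13)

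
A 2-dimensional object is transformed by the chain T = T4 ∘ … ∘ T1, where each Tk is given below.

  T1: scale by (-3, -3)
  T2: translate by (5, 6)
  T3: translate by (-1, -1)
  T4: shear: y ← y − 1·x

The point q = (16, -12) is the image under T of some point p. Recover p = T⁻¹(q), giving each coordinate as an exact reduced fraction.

p = (-4, 1/3)

T1 = [-3 0 0; 0 -3 0; 0 0 1]
T2·T1 = [-3 0 5; 0 -3 6; 0 0 1]
T3·…·T1 = [-3 0 4; 0 -3 5; 0 0 1]
T4·…·T1 = [-3 0 4; 3 -3 1; 0 0 1]
det M = 9; M⁻¹ = [-1/3 0 4/3; -1/3 -1/3 5/3; 0 0 1]
M⁻¹ · (16, -12)ᵀ = (-4, 1/3)ᵀ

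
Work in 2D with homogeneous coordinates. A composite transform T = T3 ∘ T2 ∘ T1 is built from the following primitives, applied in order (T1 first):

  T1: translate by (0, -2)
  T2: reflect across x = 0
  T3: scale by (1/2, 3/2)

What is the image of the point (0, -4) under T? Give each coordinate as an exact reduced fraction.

T1 translate by (0, -2): (0, -4) → (0, -6)
T2 reflect across x = 0: (0, -6) → (0, -6)
T3 scale by (1/2, 3/2): (0, -6) → (0, -9)

T(p) = (0, -9)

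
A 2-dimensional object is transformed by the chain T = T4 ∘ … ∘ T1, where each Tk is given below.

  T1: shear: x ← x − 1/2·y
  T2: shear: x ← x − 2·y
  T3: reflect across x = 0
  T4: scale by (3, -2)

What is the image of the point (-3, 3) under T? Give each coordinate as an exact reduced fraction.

T1 shear: x ← x − 1/2·y: (-3, 3) → (-9/2, 3)
T2 shear: x ← x − 2·y: (-9/2, 3) → (-21/2, 3)
T3 reflect across x = 0: (-21/2, 3) → (21/2, 3)
T4 scale by (3, -2): (21/2, 3) → (63/2, -6)

T(p) = (63/2, -6)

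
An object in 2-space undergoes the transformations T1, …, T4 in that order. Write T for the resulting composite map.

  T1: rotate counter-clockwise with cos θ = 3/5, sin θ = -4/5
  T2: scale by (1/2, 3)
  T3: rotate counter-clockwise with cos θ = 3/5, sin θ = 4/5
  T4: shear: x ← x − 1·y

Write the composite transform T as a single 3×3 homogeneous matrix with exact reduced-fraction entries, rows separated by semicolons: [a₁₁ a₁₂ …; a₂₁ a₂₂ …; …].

T1 = [3/5 4/5 0; -4/5 3/5 0; 0 0 1]
T2·T1 = [3/10 2/5 0; -12/5 9/5 0; 0 0 1]
T3·…·T1 = [21/10 -6/5 0; -6/5 7/5 0; 0 0 1]
T4·…·T1 = [33/10 -13/5 0; -6/5 7/5 0; 0 0 1]

T = [33/10 -13/5 0; -6/5 7/5 0; 0 0 1]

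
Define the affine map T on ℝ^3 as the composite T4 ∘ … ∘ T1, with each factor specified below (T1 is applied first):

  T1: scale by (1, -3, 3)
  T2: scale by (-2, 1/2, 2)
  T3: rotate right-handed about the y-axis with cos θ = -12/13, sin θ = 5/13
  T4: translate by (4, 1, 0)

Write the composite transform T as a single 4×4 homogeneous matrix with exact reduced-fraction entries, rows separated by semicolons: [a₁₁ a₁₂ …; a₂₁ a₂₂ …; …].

T1 = [1 0 0 0; 0 -3 0 0; 0 0 3 0; 0 0 0 1]
T2·T1 = [-2 0 0 0; 0 -3/2 0 0; 0 0 6 0; 0 0 0 1]
T3·…·T1 = [24/13 0 30/13 0; 0 -3/2 0 0; 10/13 0 -72/13 0; 0 0 0 1]
T4·…·T1 = [24/13 0 30/13 4; 0 -3/2 0 1; 10/13 0 -72/13 0; 0 0 0 1]

T = [24/13 0 30/13 4; 0 -3/2 0 1; 10/13 0 -72/13 0; 0 0 0 1]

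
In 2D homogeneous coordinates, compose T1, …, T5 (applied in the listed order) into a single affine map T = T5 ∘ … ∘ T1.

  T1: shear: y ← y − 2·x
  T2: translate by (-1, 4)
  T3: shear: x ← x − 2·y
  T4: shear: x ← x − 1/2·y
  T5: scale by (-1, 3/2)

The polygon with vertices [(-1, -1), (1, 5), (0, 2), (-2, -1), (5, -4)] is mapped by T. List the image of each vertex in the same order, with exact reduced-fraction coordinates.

image vertices: (29/2, 15/2), (35/2, 21/2), (16, 9), (41/2, 21/2), (-29, -15)

T1 shear: y ← y − 2·x: (-1, -1) → (-1, 1); (1, 5) → (1, 3); (0, 2) → (0, 2); (-2, -1) → (-2, 3); (5, -4) → (5, -14)
T2 translate by (-1, 4): (-1, 1) → (-2, 5); (1, 3) → (0, 7); (0, 2) → (-1, 6); (-2, 3) → (-3, 7); (5, -14) → (4, -10)
T3 shear: x ← x − 2·y: (-2, 5) → (-12, 5); (0, 7) → (-14, 7); (-1, 6) → (-13, 6); (-3, 7) → (-17, 7); (4, -10) → (24, -10)
T4 shear: x ← x − 1/2·y: (-12, 5) → (-29/2, 5); (-14, 7) → (-35/2, 7); (-13, 6) → (-16, 6); (-17, 7) → (-41/2, 7); (24, -10) → (29, -10)
T5 scale by (-1, 3/2): (-29/2, 5) → (29/2, 15/2); (-35/2, 7) → (35/2, 21/2); (-16, 6) → (16, 9); (-41/2, 7) → (41/2, 21/2); (29, -10) → (-29, -15)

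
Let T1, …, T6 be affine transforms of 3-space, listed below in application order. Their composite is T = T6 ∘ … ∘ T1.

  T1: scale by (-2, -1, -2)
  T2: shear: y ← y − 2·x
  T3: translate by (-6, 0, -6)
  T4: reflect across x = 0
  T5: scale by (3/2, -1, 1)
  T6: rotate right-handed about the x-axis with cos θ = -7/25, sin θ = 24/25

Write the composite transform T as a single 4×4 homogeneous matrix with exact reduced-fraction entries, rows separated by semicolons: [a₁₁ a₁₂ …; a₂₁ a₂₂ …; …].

T1 = [-2 0 0 0; 0 -1 0 0; 0 0 -2 0; 0 0 0 1]
T2·T1 = [-2 0 0 0; 4 -1 0 0; 0 0 -2 0; 0 0 0 1]
T3·…·T1 = [-2 0 0 -6; 4 -1 0 0; 0 0 -2 -6; 0 0 0 1]
T4·…·T1 = [2 0 0 6; 4 -1 0 0; 0 0 -2 -6; 0 0 0 1]
T5·…·T1 = [3 0 0 9; -4 1 0 0; 0 0 -2 -6; 0 0 0 1]
T6·…·T1 = [3 0 0 9; 28/25 -7/25 48/25 144/25; -96/25 24/25 14/25 42/25; 0 0 0 1]

T = [3 0 0 9; 28/25 -7/25 48/25 144/25; -96/25 24/25 14/25 42/25; 0 0 0 1]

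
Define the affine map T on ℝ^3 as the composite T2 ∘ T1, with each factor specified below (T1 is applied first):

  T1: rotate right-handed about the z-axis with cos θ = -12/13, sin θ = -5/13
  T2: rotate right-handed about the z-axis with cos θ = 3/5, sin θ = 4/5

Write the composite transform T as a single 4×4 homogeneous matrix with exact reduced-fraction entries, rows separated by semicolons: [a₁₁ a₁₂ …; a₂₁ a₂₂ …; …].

T1 = [-12/13 5/13 0 0; -5/13 -12/13 0 0; 0 0 1 0; 0 0 0 1]
T2·T1 = [-16/65 63/65 0 0; -63/65 -16/65 0 0; 0 0 1 0; 0 0 0 1]

T = [-16/65 63/65 0 0; -63/65 -16/65 0 0; 0 0 1 0; 0 0 0 1]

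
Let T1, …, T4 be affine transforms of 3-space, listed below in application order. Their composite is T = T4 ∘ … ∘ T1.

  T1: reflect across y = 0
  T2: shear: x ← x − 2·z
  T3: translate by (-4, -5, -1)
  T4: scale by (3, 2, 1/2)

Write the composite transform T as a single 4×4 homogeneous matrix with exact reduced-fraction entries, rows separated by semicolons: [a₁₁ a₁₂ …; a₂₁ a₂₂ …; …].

T1 = [1 0 0 0; 0 -1 0 0; 0 0 1 0; 0 0 0 1]
T2·T1 = [1 0 -2 0; 0 -1 0 0; 0 0 1 0; 0 0 0 1]
T3·…·T1 = [1 0 -2 -4; 0 -1 0 -5; 0 0 1 -1; 0 0 0 1]
T4·…·T1 = [3 0 -6 -12; 0 -2 0 -10; 0 0 1/2 -1/2; 0 0 0 1]

T = [3 0 -6 -12; 0 -2 0 -10; 0 0 1/2 -1/2; 0 0 0 1]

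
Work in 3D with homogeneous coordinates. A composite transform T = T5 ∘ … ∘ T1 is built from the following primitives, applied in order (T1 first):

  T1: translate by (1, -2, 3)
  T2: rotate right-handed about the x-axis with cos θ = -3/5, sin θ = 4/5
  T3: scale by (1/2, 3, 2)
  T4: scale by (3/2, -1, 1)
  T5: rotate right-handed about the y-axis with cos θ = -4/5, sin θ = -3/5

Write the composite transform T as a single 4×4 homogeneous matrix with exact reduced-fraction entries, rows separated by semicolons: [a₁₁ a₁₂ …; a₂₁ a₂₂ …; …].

T1 = [1 0 0 1; 0 1 0 -2; 0 0 1 3; 0 0 0 1]
T2·T1 = [1 0 0 1; 0 -3/5 -4/5 -6/5; 0 4/5 -3/5 -17/5; 0 0 0 1]
T3·…·T1 = [1/2 0 0 1/2; 0 -9/5 -12/5 -18/5; 0 8/5 -6/5 -34/5; 0 0 0 1]
T4·…·T1 = [3/4 0 0 3/4; 0 9/5 12/5 18/5; 0 8/5 -6/5 -34/5; 0 0 0 1]
T5·…·T1 = [-3/5 -24/25 18/25 87/25; 0 9/5 12/5 18/5; 9/20 -32/25 24/25 589/100; 0 0 0 1]

T = [-3/5 -24/25 18/25 87/25; 0 9/5 12/5 18/5; 9/20 -32/25 24/25 589/100; 0 0 0 1]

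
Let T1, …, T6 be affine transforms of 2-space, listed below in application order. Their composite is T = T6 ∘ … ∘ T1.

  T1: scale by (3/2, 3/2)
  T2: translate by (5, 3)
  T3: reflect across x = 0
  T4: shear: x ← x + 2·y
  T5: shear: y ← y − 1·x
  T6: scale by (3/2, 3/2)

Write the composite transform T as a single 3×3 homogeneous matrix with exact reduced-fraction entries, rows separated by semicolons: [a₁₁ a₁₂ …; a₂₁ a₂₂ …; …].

T1 = [3/2 0 0; 0 3/2 0; 0 0 1]
T2·T1 = [3/2 0 5; 0 3/2 3; 0 0 1]
T3·…·T1 = [-3/2 0 -5; 0 3/2 3; 0 0 1]
T4·…·T1 = [-3/2 3 1; 0 3/2 3; 0 0 1]
T5·…·T1 = [-3/2 3 1; 3/2 -3/2 2; 0 0 1]
T6·…·T1 = [-9/4 9/2 3/2; 9/4 -9/4 3; 0 0 1]

T = [-9/4 9/2 3/2; 9/4 -9/4 3; 0 0 1]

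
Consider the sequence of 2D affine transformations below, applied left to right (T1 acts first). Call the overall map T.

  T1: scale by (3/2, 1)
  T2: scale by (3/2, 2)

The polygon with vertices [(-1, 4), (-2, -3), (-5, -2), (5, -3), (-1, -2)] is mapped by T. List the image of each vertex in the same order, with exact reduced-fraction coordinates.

image vertices: (-9/4, 8), (-9/2, -6), (-45/4, -4), (45/4, -6), (-9/4, -4)

T1 scale by (3/2, 1): (-1, 4) → (-3/2, 4); (-2, -3) → (-3, -3); (-5, -2) → (-15/2, -2); (5, -3) → (15/2, -3); (-1, -2) → (-3/2, -2)
T2 scale by (3/2, 2): (-3/2, 4) → (-9/4, 8); (-3, -3) → (-9/2, -6); (-15/2, -2) → (-45/4, -4); (15/2, -3) → (45/4, -6); (-3/2, -2) → (-9/4, -4)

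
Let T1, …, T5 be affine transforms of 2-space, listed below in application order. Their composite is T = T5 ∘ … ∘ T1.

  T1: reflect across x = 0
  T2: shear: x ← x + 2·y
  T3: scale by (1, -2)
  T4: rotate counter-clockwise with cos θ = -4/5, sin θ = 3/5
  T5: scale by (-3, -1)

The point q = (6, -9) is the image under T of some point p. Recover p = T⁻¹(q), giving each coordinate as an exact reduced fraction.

T1 = [-1 0 0; 0 1 0; 0 0 1]
T2·T1 = [-1 2 0; 0 1 0; 0 0 1]
T3·…·T1 = [-1 2 0; 0 -2 0; 0 0 1]
T4·…·T1 = [4/5 -2/5 0; -3/5 14/5 0; 0 0 1]
T5·…·T1 = [-12/5 6/5 0; 3/5 -14/5 0; 0 0 1]
det M = 6; M⁻¹ = [-7/15 -1/5 0; -1/10 -2/5 0; 0 0 1]
M⁻¹ · (6, -9)ᵀ = (-1, 3)ᵀ

p = (-1, 3)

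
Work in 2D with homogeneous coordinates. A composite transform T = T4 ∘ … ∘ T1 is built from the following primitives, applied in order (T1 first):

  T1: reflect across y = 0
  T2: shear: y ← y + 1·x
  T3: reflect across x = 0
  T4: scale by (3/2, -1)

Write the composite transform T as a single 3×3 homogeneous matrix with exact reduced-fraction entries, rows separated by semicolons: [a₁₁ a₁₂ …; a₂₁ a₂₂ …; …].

T = [-3/2 0 0; -1 1 0; 0 0 1]

T1 = [1 0 0; 0 -1 0; 0 0 1]
T2·T1 = [1 0 0; 1 -1 0; 0 0 1]
T3·…·T1 = [-1 0 0; 1 -1 0; 0 0 1]
T4·…·T1 = [-3/2 0 0; -1 1 0; 0 0 1]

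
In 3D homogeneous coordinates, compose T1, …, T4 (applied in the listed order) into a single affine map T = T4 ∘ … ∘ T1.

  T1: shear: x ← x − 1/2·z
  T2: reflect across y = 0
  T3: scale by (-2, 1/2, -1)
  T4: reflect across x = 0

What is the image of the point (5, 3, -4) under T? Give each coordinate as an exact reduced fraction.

T1 shear: x ← x − 1/2·z: (5, 3, -4) → (7, 3, -4)
T2 reflect across y = 0: (7, 3, -4) → (7, -3, -4)
T3 scale by (-2, 1/2, -1): (7, -3, -4) → (-14, -3/2, 4)
T4 reflect across x = 0: (-14, -3/2, 4) → (14, -3/2, 4)

T(p) = (14, -3/2, 4)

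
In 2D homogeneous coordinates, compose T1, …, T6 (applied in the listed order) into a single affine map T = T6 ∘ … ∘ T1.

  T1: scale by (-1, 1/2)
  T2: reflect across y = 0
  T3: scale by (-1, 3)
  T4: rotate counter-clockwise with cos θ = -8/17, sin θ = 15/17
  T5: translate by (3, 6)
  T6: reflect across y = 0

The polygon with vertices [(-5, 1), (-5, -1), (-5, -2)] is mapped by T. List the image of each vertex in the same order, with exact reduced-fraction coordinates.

image vertices: (227/34, -39/17), (137/34, -15/17), (46/17, -3/17)

T1 scale by (-1, 1/2): (-5, 1) → (5, 1/2); (-5, -1) → (5, -1/2); (-5, -2) → (5, -1)
T2 reflect across y = 0: (5, 1/2) → (5, -1/2); (5, -1/2) → (5, 1/2); (5, -1) → (5, 1)
T3 scale by (-1, 3): (5, -1/2) → (-5, -3/2); (5, 1/2) → (-5, 3/2); (5, 1) → (-5, 3)
T4 rotate counter-clockwise with cos θ = -8/17, sin θ = 15/17: (-5, -3/2) → (125/34, -63/17); (-5, 3/2) → (35/34, -87/17); (-5, 3) → (-5/17, -99/17)
T5 translate by (3, 6): (125/34, -63/17) → (227/34, 39/17); (35/34, -87/17) → (137/34, 15/17); (-5/17, -99/17) → (46/17, 3/17)
T6 reflect across y = 0: (227/34, 39/17) → (227/34, -39/17); (137/34, 15/17) → (137/34, -15/17); (46/17, 3/17) → (46/17, -3/17)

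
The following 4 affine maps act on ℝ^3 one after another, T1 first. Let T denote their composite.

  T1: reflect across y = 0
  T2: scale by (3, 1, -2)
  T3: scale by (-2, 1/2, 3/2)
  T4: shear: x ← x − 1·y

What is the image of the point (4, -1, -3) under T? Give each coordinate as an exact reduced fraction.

T(p) = (-49/2, 1/2, 9)

T1 reflect across y = 0: (4, -1, -3) → (4, 1, -3)
T2 scale by (3, 1, -2): (4, 1, -3) → (12, 1, 6)
T3 scale by (-2, 1/2, 3/2): (12, 1, 6) → (-24, 1/2, 9)
T4 shear: x ← x − 1·y: (-24, 1/2, 9) → (-49/2, 1/2, 9)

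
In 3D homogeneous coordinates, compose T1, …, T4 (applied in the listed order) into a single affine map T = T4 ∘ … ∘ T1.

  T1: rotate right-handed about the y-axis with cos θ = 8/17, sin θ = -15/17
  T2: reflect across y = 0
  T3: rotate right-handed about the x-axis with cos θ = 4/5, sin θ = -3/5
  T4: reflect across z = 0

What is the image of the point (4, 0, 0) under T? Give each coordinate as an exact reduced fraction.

T1 rotate right-handed about the y-axis with cos θ = 8/17, sin θ = -15/17: (4, 0, 0) → (32/17, 0, 60/17)
T2 reflect across y = 0: (32/17, 0, 60/17) → (32/17, 0, 60/17)
T3 rotate right-handed about the x-axis with cos θ = 4/5, sin θ = -3/5: (32/17, 0, 60/17) → (32/17, 36/17, 48/17)
T4 reflect across z = 0: (32/17, 36/17, 48/17) → (32/17, 36/17, -48/17)

T(p) = (32/17, 36/17, -48/17)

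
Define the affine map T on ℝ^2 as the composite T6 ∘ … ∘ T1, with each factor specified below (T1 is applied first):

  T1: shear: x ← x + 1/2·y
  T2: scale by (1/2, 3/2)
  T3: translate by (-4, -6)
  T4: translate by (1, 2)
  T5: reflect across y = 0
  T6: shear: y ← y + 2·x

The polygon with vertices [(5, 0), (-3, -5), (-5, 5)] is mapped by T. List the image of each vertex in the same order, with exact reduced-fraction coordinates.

image vertices: (-1/2, 3), (-23/4, 0), (-17/4, -12)

T1 shear: x ← x + 1/2·y: (5, 0) → (5, 0); (-3, -5) → (-11/2, -5); (-5, 5) → (-5/2, 5)
T2 scale by (1/2, 3/2): (5, 0) → (5/2, 0); (-11/2, -5) → (-11/4, -15/2); (-5/2, 5) → (-5/4, 15/2)
T3 translate by (-4, -6): (5/2, 0) → (-3/2, -6); (-11/4, -15/2) → (-27/4, -27/2); (-5/4, 15/2) → (-21/4, 3/2)
T4 translate by (1, 2): (-3/2, -6) → (-1/2, -4); (-27/4, -27/2) → (-23/4, -23/2); (-21/4, 3/2) → (-17/4, 7/2)
T5 reflect across y = 0: (-1/2, -4) → (-1/2, 4); (-23/4, -23/2) → (-23/4, 23/2); (-17/4, 7/2) → (-17/4, -7/2)
T6 shear: y ← y + 2·x: (-1/2, 4) → (-1/2, 3); (-23/4, 23/2) → (-23/4, 0); (-17/4, -7/2) → (-17/4, -12)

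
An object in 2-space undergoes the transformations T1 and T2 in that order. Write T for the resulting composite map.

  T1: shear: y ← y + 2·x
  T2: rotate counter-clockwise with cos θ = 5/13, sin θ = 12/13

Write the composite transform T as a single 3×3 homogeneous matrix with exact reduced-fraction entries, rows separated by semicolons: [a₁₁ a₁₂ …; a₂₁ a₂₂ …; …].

T1 = [1 0 0; 2 1 0; 0 0 1]
T2·T1 = [-19/13 -12/13 0; 22/13 5/13 0; 0 0 1]

T = [-19/13 -12/13 0; 22/13 5/13 0; 0 0 1]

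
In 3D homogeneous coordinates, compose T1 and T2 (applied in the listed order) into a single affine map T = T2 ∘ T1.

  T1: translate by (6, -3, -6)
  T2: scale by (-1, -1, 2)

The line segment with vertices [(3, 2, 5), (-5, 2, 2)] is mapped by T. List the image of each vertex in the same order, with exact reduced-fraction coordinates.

T1 translate by (6, -3, -6): (3, 2, 5) → (9, -1, -1); (-5, 2, 2) → (1, -1, -4)
T2 scale by (-1, -1, 2): (9, -1, -1) → (-9, 1, -2); (1, -1, -4) → (-1, 1, -8)

image vertices: (-9, 1, -2), (-1, 1, -8)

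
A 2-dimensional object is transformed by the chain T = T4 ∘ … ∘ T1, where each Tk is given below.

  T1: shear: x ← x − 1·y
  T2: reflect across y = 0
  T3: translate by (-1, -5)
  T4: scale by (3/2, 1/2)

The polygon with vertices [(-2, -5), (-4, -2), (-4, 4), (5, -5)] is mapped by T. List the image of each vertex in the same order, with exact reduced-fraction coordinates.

image vertices: (3, 0), (-9/2, -3/2), (-27/2, -9/2), (27/2, 0)

T1 shear: x ← x − 1·y: (-2, -5) → (3, -5); (-4, -2) → (-2, -2); (-4, 4) → (-8, 4); (5, -5) → (10, -5)
T2 reflect across y = 0: (3, -5) → (3, 5); (-2, -2) → (-2, 2); (-8, 4) → (-8, -4); (10, -5) → (10, 5)
T3 translate by (-1, -5): (3, 5) → (2, 0); (-2, 2) → (-3, -3); (-8, -4) → (-9, -9); (10, 5) → (9, 0)
T4 scale by (3/2, 1/2): (2, 0) → (3, 0); (-3, -3) → (-9/2, -3/2); (-9, -9) → (-27/2, -9/2); (9, 0) → (27/2, 0)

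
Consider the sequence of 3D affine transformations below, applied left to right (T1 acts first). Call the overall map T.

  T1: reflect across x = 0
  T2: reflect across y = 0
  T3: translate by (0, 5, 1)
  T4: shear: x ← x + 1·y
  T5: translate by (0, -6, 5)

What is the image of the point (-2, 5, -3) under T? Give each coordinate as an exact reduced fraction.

T1 reflect across x = 0: (-2, 5, -3) → (2, 5, -3)
T2 reflect across y = 0: (2, 5, -3) → (2, -5, -3)
T3 translate by (0, 5, 1): (2, -5, -3) → (2, 0, -2)
T4 shear: x ← x + 1·y: (2, 0, -2) → (2, 0, -2)
T5 translate by (0, -6, 5): (2, 0, -2) → (2, -6, 3)

T(p) = (2, -6, 3)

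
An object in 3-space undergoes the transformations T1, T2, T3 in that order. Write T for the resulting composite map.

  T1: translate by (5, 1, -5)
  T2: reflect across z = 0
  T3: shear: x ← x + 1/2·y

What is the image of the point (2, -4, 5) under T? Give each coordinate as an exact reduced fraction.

T1 translate by (5, 1, -5): (2, -4, 5) → (7, -3, 0)
T2 reflect across z = 0: (7, -3, 0) → (7, -3, 0)
T3 shear: x ← x + 1/2·y: (7, -3, 0) → (11/2, -3, 0)

T(p) = (11/2, -3, 0)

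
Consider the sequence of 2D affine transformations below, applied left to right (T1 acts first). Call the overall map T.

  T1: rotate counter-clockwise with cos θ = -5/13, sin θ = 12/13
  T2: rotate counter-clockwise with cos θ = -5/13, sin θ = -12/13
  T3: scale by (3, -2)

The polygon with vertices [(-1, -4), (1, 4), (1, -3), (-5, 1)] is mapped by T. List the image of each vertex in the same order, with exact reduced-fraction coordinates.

image vertices: (-3, 8), (3, -8), (3, 6), (-15, -2)

T1 rotate counter-clockwise with cos θ = -5/13, sin θ = 12/13: (-1, -4) → (53/13, 8/13); (1, 4) → (-53/13, -8/13); (1, -3) → (31/13, 27/13); (-5, 1) → (1, -5)
T2 rotate counter-clockwise with cos θ = -5/13, sin θ = -12/13: (53/13, 8/13) → (-1, -4); (-53/13, -8/13) → (1, 4); (31/13, 27/13) → (1, -3); (1, -5) → (-5, 1)
T3 scale by (3, -2): (-1, -4) → (-3, 8); (1, 4) → (3, -8); (1, -3) → (3, 6); (-5, 1) → (-15, -2)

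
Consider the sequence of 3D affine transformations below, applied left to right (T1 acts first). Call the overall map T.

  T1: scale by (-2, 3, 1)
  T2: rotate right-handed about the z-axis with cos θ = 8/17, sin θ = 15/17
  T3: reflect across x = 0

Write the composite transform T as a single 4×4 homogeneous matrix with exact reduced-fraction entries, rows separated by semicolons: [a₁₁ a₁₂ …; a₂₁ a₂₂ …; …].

T = [16/17 45/17 0 0; -30/17 24/17 0 0; 0 0 1 0; 0 0 0 1]

T1 = [-2 0 0 0; 0 3 0 0; 0 0 1 0; 0 0 0 1]
T2·T1 = [-16/17 -45/17 0 0; -30/17 24/17 0 0; 0 0 1 0; 0 0 0 1]
T3·…·T1 = [16/17 45/17 0 0; -30/17 24/17 0 0; 0 0 1 0; 0 0 0 1]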